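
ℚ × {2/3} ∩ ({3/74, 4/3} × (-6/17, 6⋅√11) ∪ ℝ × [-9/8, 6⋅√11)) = ℚ × {2/3}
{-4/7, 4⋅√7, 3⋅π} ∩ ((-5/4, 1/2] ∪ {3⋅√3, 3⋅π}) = {-4/7, 3⋅π}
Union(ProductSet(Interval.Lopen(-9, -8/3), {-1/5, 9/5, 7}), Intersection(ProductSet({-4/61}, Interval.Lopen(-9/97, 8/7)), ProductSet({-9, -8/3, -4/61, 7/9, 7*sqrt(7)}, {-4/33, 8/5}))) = ProductSet(Interval.Lopen(-9, -8/3), {-1/5, 9/5, 7})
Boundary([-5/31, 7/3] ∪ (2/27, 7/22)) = {-5/31, 7/3}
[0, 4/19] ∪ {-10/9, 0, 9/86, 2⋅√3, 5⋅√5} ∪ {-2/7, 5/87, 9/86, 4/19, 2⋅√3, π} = {-10/9, -2/7, 2⋅√3, 5⋅√5, π} ∪ [0, 4/19]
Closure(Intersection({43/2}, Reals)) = {43/2}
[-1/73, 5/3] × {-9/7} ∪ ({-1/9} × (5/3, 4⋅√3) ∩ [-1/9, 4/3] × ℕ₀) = ({-1/9} × {2, 3, …, 6}) ∪ ([-1/73, 5/3] × {-9/7})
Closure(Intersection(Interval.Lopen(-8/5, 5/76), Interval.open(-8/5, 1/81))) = Interval(-8/5, 1/81)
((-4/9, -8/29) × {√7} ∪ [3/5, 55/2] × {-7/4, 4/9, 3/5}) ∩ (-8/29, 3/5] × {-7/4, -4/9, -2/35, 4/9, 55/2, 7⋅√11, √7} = {3/5} × {-7/4, 4/9}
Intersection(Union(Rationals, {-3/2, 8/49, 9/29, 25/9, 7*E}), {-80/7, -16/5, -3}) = {-80/7, -16/5, -3}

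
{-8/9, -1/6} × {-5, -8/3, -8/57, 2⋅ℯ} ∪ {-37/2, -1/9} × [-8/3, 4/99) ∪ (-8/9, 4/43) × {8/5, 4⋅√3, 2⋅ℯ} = ({-37/2, -1/9} × [-8/3, 4/99)) ∪ ({-8/9, -1/6} × {-5, -8/3, -8/57, 2⋅ℯ}) ∪ ((-8/9, 4/43) × {8/5, 4⋅√3, 2⋅ℯ})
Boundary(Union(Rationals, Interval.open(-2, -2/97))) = Union(Interval(-oo, -2), Interval(-2/97, oo))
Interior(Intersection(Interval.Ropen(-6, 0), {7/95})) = EmptySet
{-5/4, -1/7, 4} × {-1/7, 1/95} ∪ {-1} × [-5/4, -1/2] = ({-1} × [-5/4, -1/2]) ∪ ({-5/4, -1/7, 4} × {-1/7, 1/95})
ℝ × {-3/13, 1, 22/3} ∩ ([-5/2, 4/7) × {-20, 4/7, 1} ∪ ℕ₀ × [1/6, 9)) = (ℕ₀ × {1, 22/3}) ∪ ([-5/2, 4/7) × {1})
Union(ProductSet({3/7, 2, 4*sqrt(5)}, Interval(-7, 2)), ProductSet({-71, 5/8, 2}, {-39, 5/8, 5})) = Union(ProductSet({-71, 5/8, 2}, {-39, 5/8, 5}), ProductSet({3/7, 2, 4*sqrt(5)}, Interval(-7, 2)))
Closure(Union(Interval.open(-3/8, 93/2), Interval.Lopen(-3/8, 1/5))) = Interval(-3/8, 93/2)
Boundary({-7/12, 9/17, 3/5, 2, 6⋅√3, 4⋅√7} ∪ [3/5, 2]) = {-7/12, 9/17, 3/5, 2, 6⋅√3, 4⋅√7}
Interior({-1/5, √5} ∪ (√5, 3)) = (√5, 3)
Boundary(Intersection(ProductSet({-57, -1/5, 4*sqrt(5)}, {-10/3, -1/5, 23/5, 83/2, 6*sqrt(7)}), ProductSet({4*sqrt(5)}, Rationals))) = ProductSet({4*sqrt(5)}, {-10/3, -1/5, 23/5, 83/2})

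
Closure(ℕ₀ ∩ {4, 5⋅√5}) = {4}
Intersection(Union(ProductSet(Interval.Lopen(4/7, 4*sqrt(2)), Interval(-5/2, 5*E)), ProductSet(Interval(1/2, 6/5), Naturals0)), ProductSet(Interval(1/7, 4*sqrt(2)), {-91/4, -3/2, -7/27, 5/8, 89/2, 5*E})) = ProductSet(Interval.Lopen(4/7, 4*sqrt(2)), {-3/2, -7/27, 5/8, 5*E})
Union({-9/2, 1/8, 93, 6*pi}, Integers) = Union({-9/2, 1/8, 6*pi}, Integers)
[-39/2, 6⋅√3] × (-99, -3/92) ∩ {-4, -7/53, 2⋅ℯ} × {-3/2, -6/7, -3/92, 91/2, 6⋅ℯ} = {-4, -7/53, 2⋅ℯ} × {-3/2, -6/7}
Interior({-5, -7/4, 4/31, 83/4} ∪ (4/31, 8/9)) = (4/31, 8/9)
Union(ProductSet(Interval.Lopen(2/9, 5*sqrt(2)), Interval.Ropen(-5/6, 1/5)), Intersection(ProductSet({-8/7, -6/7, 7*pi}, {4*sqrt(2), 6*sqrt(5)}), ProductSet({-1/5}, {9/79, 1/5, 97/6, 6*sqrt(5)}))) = ProductSet(Interval.Lopen(2/9, 5*sqrt(2)), Interval.Ropen(-5/6, 1/5))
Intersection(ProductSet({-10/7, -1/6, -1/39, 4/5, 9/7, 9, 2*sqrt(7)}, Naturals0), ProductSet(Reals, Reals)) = ProductSet({-10/7, -1/6, -1/39, 4/5, 9/7, 9, 2*sqrt(7)}, Naturals0)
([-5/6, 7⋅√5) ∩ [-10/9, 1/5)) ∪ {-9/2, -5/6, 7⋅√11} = {-9/2, 7⋅√11} ∪ [-5/6, 1/5)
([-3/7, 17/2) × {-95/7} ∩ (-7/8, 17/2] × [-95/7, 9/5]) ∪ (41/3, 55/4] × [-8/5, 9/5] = ([-3/7, 17/2) × {-95/7}) ∪ ((41/3, 55/4] × [-8/5, 9/5])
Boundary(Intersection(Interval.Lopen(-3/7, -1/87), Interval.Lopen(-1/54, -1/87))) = {-1/54, -1/87}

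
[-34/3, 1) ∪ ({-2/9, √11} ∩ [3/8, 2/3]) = [-34/3, 1)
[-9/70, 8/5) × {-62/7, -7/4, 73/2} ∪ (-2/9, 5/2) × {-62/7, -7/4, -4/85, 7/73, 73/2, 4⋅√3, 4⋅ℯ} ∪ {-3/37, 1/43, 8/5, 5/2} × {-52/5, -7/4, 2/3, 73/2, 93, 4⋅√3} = ({-3/37, 1/43, 8/5, 5/2} × {-52/5, -7/4, 2/3, 73/2, 93, 4⋅√3}) ∪ ((-2/9, 5/2) × {-62/7, -7/4, -4/85, 7/73, 73/2, 4⋅√3, 4⋅ℯ})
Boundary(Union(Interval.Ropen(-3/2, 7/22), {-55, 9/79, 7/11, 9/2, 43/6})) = {-55, -3/2, 7/22, 7/11, 9/2, 43/6}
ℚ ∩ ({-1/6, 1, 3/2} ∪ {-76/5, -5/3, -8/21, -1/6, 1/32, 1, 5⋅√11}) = {-76/5, -5/3, -8/21, -1/6, 1/32, 1, 3/2}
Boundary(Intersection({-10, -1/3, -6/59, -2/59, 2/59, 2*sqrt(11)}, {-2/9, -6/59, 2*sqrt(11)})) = {-6/59, 2*sqrt(11)}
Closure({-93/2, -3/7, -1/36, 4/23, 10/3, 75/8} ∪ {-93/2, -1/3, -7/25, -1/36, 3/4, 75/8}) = {-93/2, -3/7, -1/3, -7/25, -1/36, 4/23, 3/4, 10/3, 75/8}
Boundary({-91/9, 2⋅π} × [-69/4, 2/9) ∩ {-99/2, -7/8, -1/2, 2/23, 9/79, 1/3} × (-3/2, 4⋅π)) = ∅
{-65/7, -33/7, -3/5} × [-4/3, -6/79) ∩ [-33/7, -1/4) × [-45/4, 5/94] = {-33/7, -3/5} × [-4/3, -6/79)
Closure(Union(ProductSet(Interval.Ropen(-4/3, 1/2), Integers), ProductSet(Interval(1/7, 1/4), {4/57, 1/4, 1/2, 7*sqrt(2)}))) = Union(ProductSet(Interval(-4/3, 1/2), Integers), ProductSet(Interval(1/7, 1/4), {4/57, 1/4, 1/2, 7*sqrt(2)}))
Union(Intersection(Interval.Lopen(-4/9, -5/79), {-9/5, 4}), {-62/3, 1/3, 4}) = {-62/3, 1/3, 4}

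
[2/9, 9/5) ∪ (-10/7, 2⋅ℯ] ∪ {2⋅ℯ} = (-10/7, 2⋅ℯ]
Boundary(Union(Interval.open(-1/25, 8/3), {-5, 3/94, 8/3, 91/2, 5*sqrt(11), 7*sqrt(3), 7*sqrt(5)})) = {-5, -1/25, 8/3, 91/2, 5*sqrt(11), 7*sqrt(3), 7*sqrt(5)}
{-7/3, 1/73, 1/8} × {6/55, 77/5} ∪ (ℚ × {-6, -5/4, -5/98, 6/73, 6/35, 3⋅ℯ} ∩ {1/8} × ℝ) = ({-7/3, 1/73, 1/8} × {6/55, 77/5}) ∪ ({1/8} × {-6, -5/4, -5/98, 6/73, 6/35, 3⋅ℯ})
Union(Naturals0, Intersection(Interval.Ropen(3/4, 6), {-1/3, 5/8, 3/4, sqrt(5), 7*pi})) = Union({3/4, sqrt(5)}, Naturals0)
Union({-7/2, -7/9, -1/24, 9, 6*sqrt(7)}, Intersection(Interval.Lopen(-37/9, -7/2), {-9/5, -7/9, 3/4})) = {-7/2, -7/9, -1/24, 9, 6*sqrt(7)}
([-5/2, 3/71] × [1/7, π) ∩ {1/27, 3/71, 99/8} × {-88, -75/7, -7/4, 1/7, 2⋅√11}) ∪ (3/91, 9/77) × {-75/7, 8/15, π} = ({1/27, 3/71} × {1/7}) ∪ ((3/91, 9/77) × {-75/7, 8/15, π})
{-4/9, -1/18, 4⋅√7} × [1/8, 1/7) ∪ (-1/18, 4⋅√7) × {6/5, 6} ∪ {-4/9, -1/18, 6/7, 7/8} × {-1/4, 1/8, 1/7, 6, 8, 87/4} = ({-4/9, -1/18, 6/7, 7/8} × {-1/4, 1/8, 1/7, 6, 8, 87/4}) ∪ ((-1/18, 4⋅√7) × {6/5, 6}) ∪ ({-4/9, -1/18, 4⋅√7} × [1/8, 1/7))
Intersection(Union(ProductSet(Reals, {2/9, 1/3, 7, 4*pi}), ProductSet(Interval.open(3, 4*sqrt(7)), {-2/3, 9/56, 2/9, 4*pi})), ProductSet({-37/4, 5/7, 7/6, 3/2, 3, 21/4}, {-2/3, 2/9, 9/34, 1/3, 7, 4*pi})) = Union(ProductSet({21/4}, {-2/3, 2/9, 4*pi}), ProductSet({-37/4, 5/7, 7/6, 3/2, 3, 21/4}, {2/9, 1/3, 7, 4*pi}))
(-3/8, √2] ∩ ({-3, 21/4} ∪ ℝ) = (-3/8, √2]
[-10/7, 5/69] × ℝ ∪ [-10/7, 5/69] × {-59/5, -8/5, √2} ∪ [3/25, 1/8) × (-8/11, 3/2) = ([-10/7, 5/69] × ℝ) ∪ ([3/25, 1/8) × (-8/11, 3/2))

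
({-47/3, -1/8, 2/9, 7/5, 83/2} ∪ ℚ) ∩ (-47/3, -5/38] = ℚ ∩ (-47/3, -5/38]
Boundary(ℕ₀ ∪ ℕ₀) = ℕ₀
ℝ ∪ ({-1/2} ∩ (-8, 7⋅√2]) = ℝ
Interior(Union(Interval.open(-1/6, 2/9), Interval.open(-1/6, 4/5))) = Interval.open(-1/6, 4/5)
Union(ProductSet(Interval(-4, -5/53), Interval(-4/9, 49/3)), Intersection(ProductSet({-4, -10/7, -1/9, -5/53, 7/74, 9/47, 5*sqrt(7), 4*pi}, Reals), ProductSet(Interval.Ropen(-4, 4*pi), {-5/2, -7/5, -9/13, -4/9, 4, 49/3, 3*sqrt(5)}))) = Union(ProductSet({-4, -10/7, -1/9, -5/53, 7/74, 9/47}, {-5/2, -7/5, -9/13, -4/9, 4, 49/3, 3*sqrt(5)}), ProductSet(Interval(-4, -5/53), Interval(-4/9, 49/3)))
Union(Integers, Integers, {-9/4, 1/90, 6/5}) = Union({-9/4, 1/90, 6/5}, Integers)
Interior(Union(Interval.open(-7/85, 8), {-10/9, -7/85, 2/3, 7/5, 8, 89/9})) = Interval.open(-7/85, 8)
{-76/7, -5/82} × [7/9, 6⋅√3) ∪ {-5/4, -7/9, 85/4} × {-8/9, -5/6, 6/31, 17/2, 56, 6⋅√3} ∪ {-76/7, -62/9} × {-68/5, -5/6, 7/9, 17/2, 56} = ({-76/7, -62/9} × {-68/5, -5/6, 7/9, 17/2, 56}) ∪ ({-76/7, -5/82} × [7/9, 6⋅√3)) ∪ ({-5/4, -7/9, 85/4} × {-8/9, -5/6, 6/31, 17/2, 56, 6⋅√3})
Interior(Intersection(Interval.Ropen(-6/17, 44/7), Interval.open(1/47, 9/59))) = Interval.open(1/47, 9/59)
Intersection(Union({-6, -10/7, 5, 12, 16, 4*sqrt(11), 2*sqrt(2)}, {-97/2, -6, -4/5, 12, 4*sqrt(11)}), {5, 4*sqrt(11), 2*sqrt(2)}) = {5, 4*sqrt(11), 2*sqrt(2)}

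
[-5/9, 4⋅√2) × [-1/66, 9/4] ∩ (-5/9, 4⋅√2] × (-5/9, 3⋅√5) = (-5/9, 4⋅√2) × [-1/66, 9/4]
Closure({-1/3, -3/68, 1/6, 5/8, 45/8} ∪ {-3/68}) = {-1/3, -3/68, 1/6, 5/8, 45/8}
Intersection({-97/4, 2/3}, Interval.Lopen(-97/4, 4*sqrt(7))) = {2/3}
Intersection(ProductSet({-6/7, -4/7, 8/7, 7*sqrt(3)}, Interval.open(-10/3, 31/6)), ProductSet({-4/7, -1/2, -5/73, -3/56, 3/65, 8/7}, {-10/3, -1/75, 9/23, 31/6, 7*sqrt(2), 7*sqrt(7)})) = ProductSet({-4/7, 8/7}, {-1/75, 9/23})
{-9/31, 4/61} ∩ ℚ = {-9/31, 4/61}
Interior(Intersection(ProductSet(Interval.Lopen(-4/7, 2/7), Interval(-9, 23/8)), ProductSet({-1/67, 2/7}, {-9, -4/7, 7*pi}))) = EmptySet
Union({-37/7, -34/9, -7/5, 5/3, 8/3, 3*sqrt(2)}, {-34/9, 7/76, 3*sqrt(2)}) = {-37/7, -34/9, -7/5, 7/76, 5/3, 8/3, 3*sqrt(2)}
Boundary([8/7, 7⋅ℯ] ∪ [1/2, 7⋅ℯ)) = {1/2, 7⋅ℯ}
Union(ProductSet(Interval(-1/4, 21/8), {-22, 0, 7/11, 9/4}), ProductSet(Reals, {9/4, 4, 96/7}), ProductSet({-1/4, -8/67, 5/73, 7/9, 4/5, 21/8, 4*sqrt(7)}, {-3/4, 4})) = Union(ProductSet({-1/4, -8/67, 5/73, 7/9, 4/5, 21/8, 4*sqrt(7)}, {-3/4, 4}), ProductSet(Interval(-1/4, 21/8), {-22, 0, 7/11, 9/4}), ProductSet(Reals, {9/4, 4, 96/7}))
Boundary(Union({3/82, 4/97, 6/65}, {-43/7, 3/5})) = {-43/7, 3/82, 4/97, 6/65, 3/5}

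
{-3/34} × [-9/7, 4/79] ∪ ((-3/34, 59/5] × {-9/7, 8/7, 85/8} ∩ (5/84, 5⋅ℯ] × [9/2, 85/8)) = {-3/34} × [-9/7, 4/79]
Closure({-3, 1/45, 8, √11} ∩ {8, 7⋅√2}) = {8}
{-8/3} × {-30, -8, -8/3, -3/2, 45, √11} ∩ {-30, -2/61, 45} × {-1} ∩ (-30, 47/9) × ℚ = ∅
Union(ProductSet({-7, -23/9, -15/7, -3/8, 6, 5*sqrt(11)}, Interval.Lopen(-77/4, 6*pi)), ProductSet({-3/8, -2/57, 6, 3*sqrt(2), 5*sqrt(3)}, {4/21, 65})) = Union(ProductSet({-3/8, -2/57, 6, 3*sqrt(2), 5*sqrt(3)}, {4/21, 65}), ProductSet({-7, -23/9, -15/7, -3/8, 6, 5*sqrt(11)}, Interval.Lopen(-77/4, 6*pi)))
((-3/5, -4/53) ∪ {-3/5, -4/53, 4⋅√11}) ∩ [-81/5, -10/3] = ∅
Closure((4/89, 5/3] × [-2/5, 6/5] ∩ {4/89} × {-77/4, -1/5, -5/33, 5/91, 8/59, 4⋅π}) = ∅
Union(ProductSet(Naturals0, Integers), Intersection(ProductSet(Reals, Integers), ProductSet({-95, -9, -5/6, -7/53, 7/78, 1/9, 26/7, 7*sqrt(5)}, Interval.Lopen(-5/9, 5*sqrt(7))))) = Union(ProductSet({-95, -9, -5/6, -7/53, 7/78, 1/9, 26/7, 7*sqrt(5)}, Range(0, 14, 1)), ProductSet(Naturals0, Integers))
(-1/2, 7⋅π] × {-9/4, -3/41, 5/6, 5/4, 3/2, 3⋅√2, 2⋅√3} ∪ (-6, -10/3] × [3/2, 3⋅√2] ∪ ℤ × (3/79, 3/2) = (ℤ × (3/79, 3/2)) ∪ ((-6, -10/3] × [3/2, 3⋅√2]) ∪ ((-1/2, 7⋅π] × {-9/4, -3/41, 5/6, 5/4, 3/2, 3⋅√2, 2⋅√3})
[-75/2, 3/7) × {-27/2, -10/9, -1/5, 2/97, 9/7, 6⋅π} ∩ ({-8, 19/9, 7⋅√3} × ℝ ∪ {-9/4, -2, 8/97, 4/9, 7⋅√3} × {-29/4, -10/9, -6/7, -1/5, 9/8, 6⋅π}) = ({-9/4, -2, 8/97} × {-10/9, -1/5, 6⋅π}) ∪ ({-8} × {-27/2, -10/9, -1/5, 2/97, 9/7, 6⋅π})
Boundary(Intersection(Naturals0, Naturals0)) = Naturals0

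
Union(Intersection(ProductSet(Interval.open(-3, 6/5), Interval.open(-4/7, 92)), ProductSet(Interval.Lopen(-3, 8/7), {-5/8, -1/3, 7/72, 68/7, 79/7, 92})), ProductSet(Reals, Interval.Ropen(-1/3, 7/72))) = Union(ProductSet(Interval.Lopen(-3, 8/7), {-1/3, 7/72, 68/7, 79/7}), ProductSet(Reals, Interval.Ropen(-1/3, 7/72)))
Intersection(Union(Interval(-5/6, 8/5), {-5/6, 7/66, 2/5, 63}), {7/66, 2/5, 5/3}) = {7/66, 2/5}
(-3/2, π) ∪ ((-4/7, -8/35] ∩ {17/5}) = (-3/2, π)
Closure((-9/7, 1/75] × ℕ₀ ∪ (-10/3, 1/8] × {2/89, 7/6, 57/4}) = ([-9/7, 1/75] × ℕ₀) ∪ ([-10/3, 1/8] × {2/89, 7/6, 57/4})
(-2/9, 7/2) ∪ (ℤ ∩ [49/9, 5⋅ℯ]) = (-2/9, 7/2) ∪ {6, 7, …, 13}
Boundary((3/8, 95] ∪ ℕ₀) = {3/8} ∪ (ℕ₀ \ (3/8, 95))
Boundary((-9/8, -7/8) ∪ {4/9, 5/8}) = {-9/8, -7/8, 4/9, 5/8}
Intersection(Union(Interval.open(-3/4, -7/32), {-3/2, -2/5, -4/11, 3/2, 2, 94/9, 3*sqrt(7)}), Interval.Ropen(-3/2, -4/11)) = Union({-3/2}, Interval.open(-3/4, -4/11))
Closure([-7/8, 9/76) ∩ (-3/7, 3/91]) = [-3/7, 3/91]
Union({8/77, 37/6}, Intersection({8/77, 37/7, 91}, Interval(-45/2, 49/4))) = {8/77, 37/7, 37/6}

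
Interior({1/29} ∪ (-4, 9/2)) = (-4, 9/2)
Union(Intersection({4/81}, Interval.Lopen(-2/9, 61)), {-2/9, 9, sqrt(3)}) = {-2/9, 4/81, 9, sqrt(3)}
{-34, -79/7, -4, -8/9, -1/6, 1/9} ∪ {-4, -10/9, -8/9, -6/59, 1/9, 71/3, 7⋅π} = {-34, -79/7, -4, -10/9, -8/9, -1/6, -6/59, 1/9, 71/3, 7⋅π}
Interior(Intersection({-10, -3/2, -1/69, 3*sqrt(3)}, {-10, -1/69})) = EmptySet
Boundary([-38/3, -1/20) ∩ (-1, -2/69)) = {-1, -1/20}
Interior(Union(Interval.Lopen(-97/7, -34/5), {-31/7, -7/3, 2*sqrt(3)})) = Interval.open(-97/7, -34/5)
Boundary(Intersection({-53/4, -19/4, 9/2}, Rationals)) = {-53/4, -19/4, 9/2}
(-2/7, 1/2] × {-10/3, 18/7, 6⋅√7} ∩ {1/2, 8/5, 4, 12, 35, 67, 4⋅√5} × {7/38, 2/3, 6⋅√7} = {1/2} × {6⋅√7}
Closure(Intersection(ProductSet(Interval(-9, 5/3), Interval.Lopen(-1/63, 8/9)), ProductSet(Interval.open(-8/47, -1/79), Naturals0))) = ProductSet(Interval(-8/47, -1/79), Range(0, 1, 1))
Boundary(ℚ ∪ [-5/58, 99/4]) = (-∞, -5/58] ∪ [99/4, ∞)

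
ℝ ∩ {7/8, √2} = {7/8, √2}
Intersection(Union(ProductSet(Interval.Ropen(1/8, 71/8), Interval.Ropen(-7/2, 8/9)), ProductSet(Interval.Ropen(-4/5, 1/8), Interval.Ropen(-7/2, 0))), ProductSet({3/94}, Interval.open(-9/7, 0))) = ProductSet({3/94}, Interval.open(-9/7, 0))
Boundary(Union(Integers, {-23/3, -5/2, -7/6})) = Union({-23/3, -5/2, -7/6}, Integers)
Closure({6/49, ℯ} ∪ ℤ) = ℤ ∪ {6/49, ℯ}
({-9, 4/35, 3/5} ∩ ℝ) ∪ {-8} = {-9, -8, 4/35, 3/5}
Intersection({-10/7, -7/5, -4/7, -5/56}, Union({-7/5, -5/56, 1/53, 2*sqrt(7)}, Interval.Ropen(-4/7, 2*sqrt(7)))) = {-7/5, -4/7, -5/56}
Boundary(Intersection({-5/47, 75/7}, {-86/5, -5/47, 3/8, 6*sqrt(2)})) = {-5/47}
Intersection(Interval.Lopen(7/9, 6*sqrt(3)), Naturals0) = Range(1, 11, 1)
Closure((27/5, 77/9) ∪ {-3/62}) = {-3/62} ∪ [27/5, 77/9]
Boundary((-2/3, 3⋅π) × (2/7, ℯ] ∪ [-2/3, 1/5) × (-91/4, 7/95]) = ({-2/3, 1/5} × [-91/4, 7/95]) ∪ ([-2/3, 1/5] × {-91/4, 7/95}) ∪ ({-2/3, 3⋅π} × [2/7, ℯ]) ∪ ([-2/3, 3⋅π] × {2/7, ℯ})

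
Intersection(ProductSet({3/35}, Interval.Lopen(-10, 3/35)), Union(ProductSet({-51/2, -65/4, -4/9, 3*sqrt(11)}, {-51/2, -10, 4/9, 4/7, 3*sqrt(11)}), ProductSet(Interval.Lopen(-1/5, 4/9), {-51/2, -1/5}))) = ProductSet({3/35}, {-1/5})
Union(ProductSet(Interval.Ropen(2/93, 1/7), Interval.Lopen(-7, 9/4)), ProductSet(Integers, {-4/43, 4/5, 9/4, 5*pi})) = Union(ProductSet(Integers, {-4/43, 4/5, 9/4, 5*pi}), ProductSet(Interval.Ropen(2/93, 1/7), Interval.Lopen(-7, 9/4)))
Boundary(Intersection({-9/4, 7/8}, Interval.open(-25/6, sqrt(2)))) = {-9/4, 7/8}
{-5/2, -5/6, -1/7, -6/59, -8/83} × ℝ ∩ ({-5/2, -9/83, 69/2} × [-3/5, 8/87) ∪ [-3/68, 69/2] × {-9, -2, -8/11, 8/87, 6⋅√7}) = {-5/2} × [-3/5, 8/87)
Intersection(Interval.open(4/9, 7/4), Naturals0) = Range(1, 2, 1)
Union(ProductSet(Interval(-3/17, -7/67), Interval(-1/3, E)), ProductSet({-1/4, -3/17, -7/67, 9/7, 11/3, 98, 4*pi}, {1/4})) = Union(ProductSet({-1/4, -3/17, -7/67, 9/7, 11/3, 98, 4*pi}, {1/4}), ProductSet(Interval(-3/17, -7/67), Interval(-1/3, E)))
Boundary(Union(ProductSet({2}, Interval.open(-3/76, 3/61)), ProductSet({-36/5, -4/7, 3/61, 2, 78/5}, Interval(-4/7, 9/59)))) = ProductSet({-36/5, -4/7, 3/61, 2, 78/5}, Interval(-4/7, 9/59))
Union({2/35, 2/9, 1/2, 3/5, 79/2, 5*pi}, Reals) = Reals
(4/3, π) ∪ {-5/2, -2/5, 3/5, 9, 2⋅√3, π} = {-5/2, -2/5, 3/5, 9, 2⋅√3} ∪ (4/3, π]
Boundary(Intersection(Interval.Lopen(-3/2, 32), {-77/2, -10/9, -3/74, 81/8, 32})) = {-10/9, -3/74, 81/8, 32}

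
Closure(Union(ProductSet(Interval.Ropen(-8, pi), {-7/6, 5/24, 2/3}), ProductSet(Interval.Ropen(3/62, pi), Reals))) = Union(ProductSet(Interval(-8, pi), {-7/6, 5/24, 2/3}), ProductSet(Interval(3/62, pi), Reals))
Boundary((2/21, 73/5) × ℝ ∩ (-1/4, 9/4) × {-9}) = [2/21, 9/4] × {-9}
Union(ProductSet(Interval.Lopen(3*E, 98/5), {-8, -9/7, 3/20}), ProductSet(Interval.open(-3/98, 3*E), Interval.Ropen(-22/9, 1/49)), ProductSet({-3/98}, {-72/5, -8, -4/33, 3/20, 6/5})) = Union(ProductSet({-3/98}, {-72/5, -8, -4/33, 3/20, 6/5}), ProductSet(Interval.open(-3/98, 3*E), Interval.Ropen(-22/9, 1/49)), ProductSet(Interval.Lopen(3*E, 98/5), {-8, -9/7, 3/20}))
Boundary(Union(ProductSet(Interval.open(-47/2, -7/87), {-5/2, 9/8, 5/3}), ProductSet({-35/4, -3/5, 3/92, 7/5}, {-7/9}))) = Union(ProductSet({-35/4, -3/5, 3/92, 7/5}, {-7/9}), ProductSet(Interval(-47/2, -7/87), {-5/2, 9/8, 5/3}))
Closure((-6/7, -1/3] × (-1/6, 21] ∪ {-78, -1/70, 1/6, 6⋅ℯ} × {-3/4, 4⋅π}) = ({-6/7, -1/3} × [-1/6, 21]) ∪ ([-6/7, -1/3] × {-1/6, 21}) ∪ ((-6/7, -1/3] × (-1/6, 21]) ∪ ({-78, -1/70, 1/6, 6⋅ℯ} × {-3/4, 4⋅π})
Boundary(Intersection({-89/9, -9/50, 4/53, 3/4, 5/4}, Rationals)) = {-89/9, -9/50, 4/53, 3/4, 5/4}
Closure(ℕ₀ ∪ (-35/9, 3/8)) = [-35/9, 3/8] ∪ ℕ₀ ∪ (ℕ₀ \ (-35/9, 3/8))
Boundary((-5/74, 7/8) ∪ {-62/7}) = {-62/7, -5/74, 7/8}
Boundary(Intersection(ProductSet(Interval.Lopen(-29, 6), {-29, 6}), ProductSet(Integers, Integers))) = ProductSet(Range(-28, 7, 1), {-29, 6})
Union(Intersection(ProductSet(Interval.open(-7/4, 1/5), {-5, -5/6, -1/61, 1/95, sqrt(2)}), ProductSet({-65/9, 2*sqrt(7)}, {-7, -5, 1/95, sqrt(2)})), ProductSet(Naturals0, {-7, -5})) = ProductSet(Naturals0, {-7, -5})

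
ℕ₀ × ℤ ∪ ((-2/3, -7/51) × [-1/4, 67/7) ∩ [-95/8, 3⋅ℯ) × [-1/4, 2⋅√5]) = (ℕ₀ × ℤ) ∪ ((-2/3, -7/51) × [-1/4, 2⋅√5])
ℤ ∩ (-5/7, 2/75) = {0}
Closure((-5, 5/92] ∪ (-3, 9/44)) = [-5, 9/44]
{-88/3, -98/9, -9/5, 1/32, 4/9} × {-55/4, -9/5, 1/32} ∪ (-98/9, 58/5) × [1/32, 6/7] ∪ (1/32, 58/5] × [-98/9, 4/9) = ({-88/3, -98/9, -9/5, 1/32, 4/9} × {-55/4, -9/5, 1/32}) ∪ ((-98/9, 58/5) × [1/32, 6/7]) ∪ ((1/32, 58/5] × [-98/9, 4/9))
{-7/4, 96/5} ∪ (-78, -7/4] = (-78, -7/4] ∪ {96/5}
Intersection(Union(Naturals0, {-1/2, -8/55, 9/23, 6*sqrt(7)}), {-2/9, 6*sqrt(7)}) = {6*sqrt(7)}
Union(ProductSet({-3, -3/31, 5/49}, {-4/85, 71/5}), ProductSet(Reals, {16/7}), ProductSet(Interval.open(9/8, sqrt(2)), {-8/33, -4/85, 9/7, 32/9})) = Union(ProductSet({-3, -3/31, 5/49}, {-4/85, 71/5}), ProductSet(Interval.open(9/8, sqrt(2)), {-8/33, -4/85, 9/7, 32/9}), ProductSet(Reals, {16/7}))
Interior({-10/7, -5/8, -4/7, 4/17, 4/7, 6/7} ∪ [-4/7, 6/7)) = (-4/7, 6/7)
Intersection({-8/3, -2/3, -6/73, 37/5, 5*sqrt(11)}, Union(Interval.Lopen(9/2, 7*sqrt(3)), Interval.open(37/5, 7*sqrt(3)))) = {37/5}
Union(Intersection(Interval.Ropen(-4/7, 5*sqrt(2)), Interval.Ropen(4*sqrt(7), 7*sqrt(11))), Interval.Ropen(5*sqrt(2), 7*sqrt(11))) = Interval.Ropen(5*sqrt(2), 7*sqrt(11))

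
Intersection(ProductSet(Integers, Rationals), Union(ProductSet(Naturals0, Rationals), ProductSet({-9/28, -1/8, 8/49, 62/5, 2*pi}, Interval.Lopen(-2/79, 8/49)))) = ProductSet(Naturals0, Rationals)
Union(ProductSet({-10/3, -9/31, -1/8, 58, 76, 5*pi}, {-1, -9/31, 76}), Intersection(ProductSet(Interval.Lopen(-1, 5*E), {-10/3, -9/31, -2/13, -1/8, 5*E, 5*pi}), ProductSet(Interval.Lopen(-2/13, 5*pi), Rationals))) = Union(ProductSet({-10/3, -9/31, -1/8, 58, 76, 5*pi}, {-1, -9/31, 76}), ProductSet(Interval.Lopen(-2/13, 5*E), {-10/3, -9/31, -2/13, -1/8}))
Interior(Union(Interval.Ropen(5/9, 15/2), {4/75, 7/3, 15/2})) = Interval.open(5/9, 15/2)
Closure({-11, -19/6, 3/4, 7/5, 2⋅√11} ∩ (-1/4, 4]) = {3/4, 7/5}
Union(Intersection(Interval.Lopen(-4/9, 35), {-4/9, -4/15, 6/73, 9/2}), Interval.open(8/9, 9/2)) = Union({-4/15, 6/73}, Interval.Lopen(8/9, 9/2))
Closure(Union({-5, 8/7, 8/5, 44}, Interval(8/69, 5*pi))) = Union({-5, 44}, Interval(8/69, 5*pi))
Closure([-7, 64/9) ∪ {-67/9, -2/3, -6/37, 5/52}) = {-67/9} ∪ [-7, 64/9]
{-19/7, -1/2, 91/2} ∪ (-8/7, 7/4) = {-19/7, 91/2} ∪ (-8/7, 7/4)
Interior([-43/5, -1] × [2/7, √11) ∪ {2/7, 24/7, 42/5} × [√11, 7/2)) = (-43/5, -1) × (2/7, √11)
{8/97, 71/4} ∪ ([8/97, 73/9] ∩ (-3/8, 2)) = [8/97, 2) ∪ {71/4}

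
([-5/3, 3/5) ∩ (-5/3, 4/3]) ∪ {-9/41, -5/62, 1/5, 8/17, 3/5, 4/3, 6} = (-5/3, 3/5] ∪ {4/3, 6}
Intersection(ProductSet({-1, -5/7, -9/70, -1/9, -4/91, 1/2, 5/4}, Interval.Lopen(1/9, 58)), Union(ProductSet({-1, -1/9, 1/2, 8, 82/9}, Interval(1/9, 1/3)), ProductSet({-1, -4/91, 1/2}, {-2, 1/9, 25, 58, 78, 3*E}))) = Union(ProductSet({-1, -1/9, 1/2}, Interval.Lopen(1/9, 1/3)), ProductSet({-1, -4/91, 1/2}, {25, 58, 3*E}))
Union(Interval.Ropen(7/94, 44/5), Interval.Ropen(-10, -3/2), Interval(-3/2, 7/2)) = Interval.Ropen(-10, 44/5)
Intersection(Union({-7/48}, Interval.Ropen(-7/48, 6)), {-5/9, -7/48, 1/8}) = {-7/48, 1/8}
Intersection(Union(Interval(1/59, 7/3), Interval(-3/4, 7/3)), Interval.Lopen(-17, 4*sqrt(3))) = Interval(-3/4, 7/3)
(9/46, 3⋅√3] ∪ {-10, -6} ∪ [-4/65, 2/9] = {-10, -6} ∪ [-4/65, 3⋅√3]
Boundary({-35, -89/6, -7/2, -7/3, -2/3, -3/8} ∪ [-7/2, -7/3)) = {-35, -89/6, -7/2, -7/3, -2/3, -3/8}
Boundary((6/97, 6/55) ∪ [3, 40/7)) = {6/97, 6/55, 3, 40/7}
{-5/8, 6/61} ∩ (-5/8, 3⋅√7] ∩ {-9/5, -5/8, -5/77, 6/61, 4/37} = {6/61}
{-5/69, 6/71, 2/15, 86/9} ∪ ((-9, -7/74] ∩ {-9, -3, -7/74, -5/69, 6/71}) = {-3, -7/74, -5/69, 6/71, 2/15, 86/9}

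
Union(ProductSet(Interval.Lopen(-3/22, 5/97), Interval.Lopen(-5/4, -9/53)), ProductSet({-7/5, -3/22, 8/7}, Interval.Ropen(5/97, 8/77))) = Union(ProductSet({-7/5, -3/22, 8/7}, Interval.Ropen(5/97, 8/77)), ProductSet(Interval.Lopen(-3/22, 5/97), Interval.Lopen(-5/4, -9/53)))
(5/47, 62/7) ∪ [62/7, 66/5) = (5/47, 66/5)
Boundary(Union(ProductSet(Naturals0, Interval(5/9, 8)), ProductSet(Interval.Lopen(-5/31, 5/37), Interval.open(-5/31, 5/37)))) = Union(ProductSet({-5/31, 5/37}, Interval(-5/31, 5/37)), ProductSet(Interval(-5/31, 5/37), {-5/31, 5/37}), ProductSet(Union(Complement(Naturals0, Interval.open(-5/31, 5/37)), Naturals0), Interval(5/9, 8)))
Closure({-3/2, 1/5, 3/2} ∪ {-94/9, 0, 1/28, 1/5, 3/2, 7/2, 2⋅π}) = {-94/9, -3/2, 0, 1/28, 1/5, 3/2, 7/2, 2⋅π}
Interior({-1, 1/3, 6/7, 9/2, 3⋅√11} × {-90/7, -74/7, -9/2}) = ∅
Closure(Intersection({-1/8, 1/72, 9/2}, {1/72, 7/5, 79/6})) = {1/72}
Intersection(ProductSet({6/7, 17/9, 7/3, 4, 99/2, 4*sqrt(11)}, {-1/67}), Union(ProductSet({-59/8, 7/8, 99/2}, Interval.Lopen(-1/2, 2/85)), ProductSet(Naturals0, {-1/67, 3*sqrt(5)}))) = ProductSet({4, 99/2}, {-1/67})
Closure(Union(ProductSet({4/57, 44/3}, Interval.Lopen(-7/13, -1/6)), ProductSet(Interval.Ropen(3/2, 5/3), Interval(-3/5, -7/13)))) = Union(ProductSet({4/57, 44/3}, Interval(-7/13, -1/6)), ProductSet(Interval(3/2, 5/3), Interval(-3/5, -7/13)))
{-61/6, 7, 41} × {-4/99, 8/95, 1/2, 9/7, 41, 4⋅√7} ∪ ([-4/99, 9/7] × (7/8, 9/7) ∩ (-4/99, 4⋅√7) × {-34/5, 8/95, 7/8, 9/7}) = {-61/6, 7, 41} × {-4/99, 8/95, 1/2, 9/7, 41, 4⋅√7}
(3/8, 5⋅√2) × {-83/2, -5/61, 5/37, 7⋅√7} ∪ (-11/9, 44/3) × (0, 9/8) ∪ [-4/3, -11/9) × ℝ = ([-4/3, -11/9) × ℝ) ∪ ((-11/9, 44/3) × (0, 9/8)) ∪ ((3/8, 5⋅√2) × {-83/2, -5/61, 5/37, 7⋅√7})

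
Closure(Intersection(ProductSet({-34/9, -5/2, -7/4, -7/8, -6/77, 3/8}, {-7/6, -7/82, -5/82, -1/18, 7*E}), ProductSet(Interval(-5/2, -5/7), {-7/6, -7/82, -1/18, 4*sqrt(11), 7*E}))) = ProductSet({-5/2, -7/4, -7/8}, {-7/6, -7/82, -1/18, 7*E})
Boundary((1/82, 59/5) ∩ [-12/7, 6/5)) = {1/82, 6/5}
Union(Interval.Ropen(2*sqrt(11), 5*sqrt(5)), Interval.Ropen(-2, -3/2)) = Union(Interval.Ropen(-2, -3/2), Interval.Ropen(2*sqrt(11), 5*sqrt(5)))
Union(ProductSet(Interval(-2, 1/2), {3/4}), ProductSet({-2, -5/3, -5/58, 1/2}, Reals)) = Union(ProductSet({-2, -5/3, -5/58, 1/2}, Reals), ProductSet(Interval(-2, 1/2), {3/4}))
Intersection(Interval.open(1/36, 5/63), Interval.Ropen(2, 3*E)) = EmptySet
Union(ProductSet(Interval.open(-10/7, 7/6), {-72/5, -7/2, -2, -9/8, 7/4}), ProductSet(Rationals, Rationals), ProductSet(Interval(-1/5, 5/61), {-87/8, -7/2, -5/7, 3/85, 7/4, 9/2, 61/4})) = Union(ProductSet(Interval.open(-10/7, 7/6), {-72/5, -7/2, -2, -9/8, 7/4}), ProductSet(Interval(-1/5, 5/61), {-87/8, -7/2, -5/7, 3/85, 7/4, 9/2, 61/4}), ProductSet(Rationals, Rationals))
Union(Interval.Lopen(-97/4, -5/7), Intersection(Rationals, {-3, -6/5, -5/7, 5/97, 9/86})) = Union({5/97, 9/86}, Interval.Lopen(-97/4, -5/7))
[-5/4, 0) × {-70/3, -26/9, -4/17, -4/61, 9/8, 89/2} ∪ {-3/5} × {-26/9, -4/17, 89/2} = [-5/4, 0) × {-70/3, -26/9, -4/17, -4/61, 9/8, 89/2}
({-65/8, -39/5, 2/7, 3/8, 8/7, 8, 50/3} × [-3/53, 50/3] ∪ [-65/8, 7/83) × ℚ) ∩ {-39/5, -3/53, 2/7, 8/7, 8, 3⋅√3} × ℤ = ({-39/5, -3/53} × ℤ) ∪ ({-39/5, 2/7, 8/7, 8} × {0, 1, …, 16})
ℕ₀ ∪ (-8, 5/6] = (-8, 5/6] ∪ ℕ₀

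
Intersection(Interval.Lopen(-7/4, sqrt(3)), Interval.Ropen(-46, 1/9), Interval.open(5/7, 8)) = EmptySet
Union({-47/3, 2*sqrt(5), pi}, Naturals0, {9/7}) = Union({-47/3, 9/7, 2*sqrt(5), pi}, Naturals0)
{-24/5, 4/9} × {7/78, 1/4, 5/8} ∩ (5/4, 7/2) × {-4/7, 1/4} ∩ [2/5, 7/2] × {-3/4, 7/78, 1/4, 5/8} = ∅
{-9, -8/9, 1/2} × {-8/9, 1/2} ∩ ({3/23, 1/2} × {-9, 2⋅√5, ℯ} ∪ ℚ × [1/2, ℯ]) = {-9, -8/9, 1/2} × {1/2}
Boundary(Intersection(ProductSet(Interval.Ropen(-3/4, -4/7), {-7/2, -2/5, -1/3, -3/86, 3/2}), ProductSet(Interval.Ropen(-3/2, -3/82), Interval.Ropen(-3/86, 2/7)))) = ProductSet(Interval(-3/4, -4/7), {-3/86})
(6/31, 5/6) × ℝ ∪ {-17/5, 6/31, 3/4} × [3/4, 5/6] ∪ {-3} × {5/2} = ({-3} × {5/2}) ∪ ((6/31, 5/6) × ℝ) ∪ ({-17/5, 6/31, 3/4} × [3/4, 5/6])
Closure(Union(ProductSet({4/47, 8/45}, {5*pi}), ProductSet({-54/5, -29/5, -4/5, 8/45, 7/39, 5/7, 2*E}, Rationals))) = Union(ProductSet({4/47, 8/45}, {5*pi}), ProductSet({-54/5, -29/5, -4/5, 8/45, 7/39, 5/7, 2*E}, Reals))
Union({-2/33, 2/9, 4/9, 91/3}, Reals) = Reals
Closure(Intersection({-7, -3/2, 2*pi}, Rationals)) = {-7, -3/2}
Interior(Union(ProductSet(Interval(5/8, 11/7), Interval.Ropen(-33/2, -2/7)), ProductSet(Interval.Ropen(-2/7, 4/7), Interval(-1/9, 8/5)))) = Union(ProductSet(Interval.open(-2/7, 4/7), Interval.open(-1/9, 8/5)), ProductSet(Interval.open(5/8, 11/7), Interval.open(-33/2, -2/7)))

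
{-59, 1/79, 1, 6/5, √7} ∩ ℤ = {-59, 1}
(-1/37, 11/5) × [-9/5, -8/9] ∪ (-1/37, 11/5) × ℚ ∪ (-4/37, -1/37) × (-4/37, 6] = ((-4/37, -1/37) × (-4/37, 6]) ∪ ((-1/37, 11/5) × (ℚ ∪ [-9/5, -8/9]))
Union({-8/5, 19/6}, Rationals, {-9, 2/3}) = Rationals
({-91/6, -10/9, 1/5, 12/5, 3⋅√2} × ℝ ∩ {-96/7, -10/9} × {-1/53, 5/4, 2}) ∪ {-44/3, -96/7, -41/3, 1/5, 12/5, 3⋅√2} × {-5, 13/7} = ({-10/9} × {-1/53, 5/4, 2}) ∪ ({-44/3, -96/7, -41/3, 1/5, 12/5, 3⋅√2} × {-5, 13/7})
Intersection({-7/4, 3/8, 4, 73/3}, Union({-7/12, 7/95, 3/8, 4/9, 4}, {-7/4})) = {-7/4, 3/8, 4}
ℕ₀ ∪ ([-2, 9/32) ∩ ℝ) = [-2, 9/32) ∪ ℕ₀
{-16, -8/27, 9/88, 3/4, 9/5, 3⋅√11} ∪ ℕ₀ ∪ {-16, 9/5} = {-16, -8/27, 9/88, 3/4, 9/5, 3⋅√11} ∪ ℕ₀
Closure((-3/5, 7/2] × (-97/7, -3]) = ({-3/5, 7/2} × [-97/7, -3]) ∪ ([-3/5, 7/2] × {-97/7, -3}) ∪ ((-3/5, 7/2] × (-97/7, -3])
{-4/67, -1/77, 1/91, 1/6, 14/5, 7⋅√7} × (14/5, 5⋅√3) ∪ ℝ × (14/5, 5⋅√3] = ℝ × (14/5, 5⋅√3]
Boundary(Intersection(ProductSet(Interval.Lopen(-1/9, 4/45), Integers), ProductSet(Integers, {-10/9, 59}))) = ProductSet(Range(0, 1, 1), {59})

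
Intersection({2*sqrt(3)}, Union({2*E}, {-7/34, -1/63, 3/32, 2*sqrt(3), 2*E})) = {2*sqrt(3)}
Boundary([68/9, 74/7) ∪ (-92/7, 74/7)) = {-92/7, 74/7}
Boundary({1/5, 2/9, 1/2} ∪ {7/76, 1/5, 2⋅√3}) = {7/76, 1/5, 2/9, 1/2, 2⋅√3}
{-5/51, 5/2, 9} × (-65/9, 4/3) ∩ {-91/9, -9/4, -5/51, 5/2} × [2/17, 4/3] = {-5/51, 5/2} × [2/17, 4/3)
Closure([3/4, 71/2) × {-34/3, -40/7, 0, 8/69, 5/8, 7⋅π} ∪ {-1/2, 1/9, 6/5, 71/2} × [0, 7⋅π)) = ({-1/2, 1/9, 6/5, 71/2} × [0, 7⋅π]) ∪ ([3/4, 71/2] × {-34/3, -40/7, 0, 8/69, 5/8, 7⋅π})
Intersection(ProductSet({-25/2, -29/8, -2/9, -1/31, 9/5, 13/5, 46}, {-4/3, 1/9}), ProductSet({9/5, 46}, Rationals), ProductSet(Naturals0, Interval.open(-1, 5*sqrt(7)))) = ProductSet({46}, {1/9})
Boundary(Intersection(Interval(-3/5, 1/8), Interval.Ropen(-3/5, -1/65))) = {-3/5, -1/65}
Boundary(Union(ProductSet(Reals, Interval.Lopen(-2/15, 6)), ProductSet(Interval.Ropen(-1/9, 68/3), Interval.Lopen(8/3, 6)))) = ProductSet(Reals, {-2/15, 6})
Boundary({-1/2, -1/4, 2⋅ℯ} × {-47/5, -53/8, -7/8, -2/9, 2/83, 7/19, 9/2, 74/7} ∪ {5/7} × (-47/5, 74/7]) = ({5/7} × [-47/5, 74/7]) ∪ ({-1/2, -1/4, 2⋅ℯ} × {-47/5, -53/8, -7/8, -2/9, 2/83, 7/19, 9/2, 74/7})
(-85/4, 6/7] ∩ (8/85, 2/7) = (8/85, 2/7)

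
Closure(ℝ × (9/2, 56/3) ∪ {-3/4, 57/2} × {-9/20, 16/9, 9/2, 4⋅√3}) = (ℝ × [9/2, 56/3]) ∪ ({-3/4, 57/2} × {-9/20, 16/9, 9/2, 4⋅√3})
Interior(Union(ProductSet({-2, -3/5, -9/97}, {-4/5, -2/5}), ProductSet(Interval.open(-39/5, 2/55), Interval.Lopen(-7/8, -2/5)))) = ProductSet(Interval.open(-39/5, 2/55), Interval.open(-7/8, -2/5))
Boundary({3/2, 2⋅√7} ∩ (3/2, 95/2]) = {2⋅√7}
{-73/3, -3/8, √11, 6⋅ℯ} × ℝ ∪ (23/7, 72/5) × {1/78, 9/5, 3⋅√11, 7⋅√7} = ({-73/3, -3/8, √11, 6⋅ℯ} × ℝ) ∪ ((23/7, 72/5) × {1/78, 9/5, 3⋅√11, 7⋅√7})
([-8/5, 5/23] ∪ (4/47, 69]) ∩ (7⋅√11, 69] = (7⋅√11, 69]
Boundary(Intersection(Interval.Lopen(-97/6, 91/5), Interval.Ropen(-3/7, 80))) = {-3/7, 91/5}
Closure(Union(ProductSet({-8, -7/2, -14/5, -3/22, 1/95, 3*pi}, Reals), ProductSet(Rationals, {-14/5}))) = Union(ProductSet({-8, -7/2, -14/5, -3/22, 1/95, 3*pi}, Reals), ProductSet(Reals, {-14/5}))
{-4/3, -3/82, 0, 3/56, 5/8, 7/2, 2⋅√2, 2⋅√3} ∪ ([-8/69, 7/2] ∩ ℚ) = {-4/3, 2⋅√2, 2⋅√3} ∪ (ℚ ∩ [-8/69, 7/2])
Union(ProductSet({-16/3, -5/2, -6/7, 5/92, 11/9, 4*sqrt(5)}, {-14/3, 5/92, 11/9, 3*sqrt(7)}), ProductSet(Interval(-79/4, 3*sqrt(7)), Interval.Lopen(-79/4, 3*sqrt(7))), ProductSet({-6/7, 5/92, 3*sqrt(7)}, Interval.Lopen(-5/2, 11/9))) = Union(ProductSet({-16/3, -5/2, -6/7, 5/92, 11/9, 4*sqrt(5)}, {-14/3, 5/92, 11/9, 3*sqrt(7)}), ProductSet(Interval(-79/4, 3*sqrt(7)), Interval.Lopen(-79/4, 3*sqrt(7))))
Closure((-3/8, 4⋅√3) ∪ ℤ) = ℤ ∪ [-3/8, 4⋅√3]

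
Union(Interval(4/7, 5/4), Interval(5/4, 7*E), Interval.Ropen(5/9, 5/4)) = Interval(5/9, 7*E)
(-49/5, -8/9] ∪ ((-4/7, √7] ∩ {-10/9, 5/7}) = (-49/5, -8/9] ∪ {5/7}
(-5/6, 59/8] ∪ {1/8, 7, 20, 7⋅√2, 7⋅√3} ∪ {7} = (-5/6, 59/8] ∪ {20, 7⋅√2, 7⋅√3}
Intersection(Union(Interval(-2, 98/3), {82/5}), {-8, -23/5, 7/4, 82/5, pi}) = {7/4, 82/5, pi}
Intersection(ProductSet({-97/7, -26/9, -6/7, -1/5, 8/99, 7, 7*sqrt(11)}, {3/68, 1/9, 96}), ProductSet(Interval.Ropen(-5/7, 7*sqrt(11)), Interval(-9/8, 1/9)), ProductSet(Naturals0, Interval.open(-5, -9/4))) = EmptySet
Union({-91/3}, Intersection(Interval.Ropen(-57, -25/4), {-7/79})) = {-91/3}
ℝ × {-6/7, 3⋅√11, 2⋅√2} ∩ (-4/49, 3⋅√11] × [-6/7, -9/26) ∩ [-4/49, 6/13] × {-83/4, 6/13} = ∅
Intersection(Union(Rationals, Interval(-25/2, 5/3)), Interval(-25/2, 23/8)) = Union(Intersection(Interval(-25/2, 23/8), Rationals), Interval(-25/2, 5/3))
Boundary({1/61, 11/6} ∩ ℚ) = {1/61, 11/6}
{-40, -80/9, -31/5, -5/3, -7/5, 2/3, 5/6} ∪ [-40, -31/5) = [-40, -31/5] ∪ {-5/3, -7/5, 2/3, 5/6}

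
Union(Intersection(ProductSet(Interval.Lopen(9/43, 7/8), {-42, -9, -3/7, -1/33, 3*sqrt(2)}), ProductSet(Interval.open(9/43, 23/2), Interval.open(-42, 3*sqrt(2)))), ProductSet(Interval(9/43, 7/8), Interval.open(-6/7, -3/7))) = Union(ProductSet(Interval(9/43, 7/8), Interval.open(-6/7, -3/7)), ProductSet(Interval.Lopen(9/43, 7/8), {-9, -3/7, -1/33}))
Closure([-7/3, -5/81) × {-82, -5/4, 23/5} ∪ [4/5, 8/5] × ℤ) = ([4/5, 8/5] × ℤ) ∪ ([-7/3, -5/81] × {-82, -5/4, 23/5})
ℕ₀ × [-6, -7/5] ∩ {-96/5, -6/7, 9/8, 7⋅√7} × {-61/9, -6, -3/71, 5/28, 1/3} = ∅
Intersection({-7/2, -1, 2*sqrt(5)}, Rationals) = {-7/2, -1}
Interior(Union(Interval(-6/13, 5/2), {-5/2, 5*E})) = Interval.open(-6/13, 5/2)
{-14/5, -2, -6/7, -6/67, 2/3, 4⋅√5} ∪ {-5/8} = {-14/5, -2, -6/7, -5/8, -6/67, 2/3, 4⋅√5}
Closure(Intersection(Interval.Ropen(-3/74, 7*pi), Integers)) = Range(0, 22, 1)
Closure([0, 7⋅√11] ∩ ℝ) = [0, 7⋅√11]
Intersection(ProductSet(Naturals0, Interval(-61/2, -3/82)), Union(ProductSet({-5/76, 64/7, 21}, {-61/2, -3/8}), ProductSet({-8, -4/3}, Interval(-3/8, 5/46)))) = ProductSet({21}, {-61/2, -3/8})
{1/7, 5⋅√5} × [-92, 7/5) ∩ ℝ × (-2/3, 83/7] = {1/7, 5⋅√5} × (-2/3, 7/5)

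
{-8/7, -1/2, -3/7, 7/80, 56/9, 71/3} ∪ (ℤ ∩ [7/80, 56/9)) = {-8/7, -1/2, -3/7, 7/80, 56/9, 71/3} ∪ {1, 2, …, 6}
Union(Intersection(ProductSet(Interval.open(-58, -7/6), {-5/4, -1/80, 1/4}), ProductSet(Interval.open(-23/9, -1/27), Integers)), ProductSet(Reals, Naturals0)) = ProductSet(Reals, Naturals0)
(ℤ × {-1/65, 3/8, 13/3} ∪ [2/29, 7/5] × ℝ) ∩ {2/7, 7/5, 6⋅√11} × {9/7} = {2/7, 7/5} × {9/7}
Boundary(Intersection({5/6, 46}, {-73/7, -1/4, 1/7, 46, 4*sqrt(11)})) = {46}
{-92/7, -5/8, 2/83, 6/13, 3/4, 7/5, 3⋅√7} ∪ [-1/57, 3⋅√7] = {-92/7, -5/8} ∪ [-1/57, 3⋅√7]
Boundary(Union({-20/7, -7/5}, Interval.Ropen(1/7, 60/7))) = {-20/7, -7/5, 1/7, 60/7}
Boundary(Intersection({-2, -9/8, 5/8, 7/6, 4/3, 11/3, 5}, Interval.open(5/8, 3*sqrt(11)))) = {7/6, 4/3, 11/3, 5}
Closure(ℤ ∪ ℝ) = ℝ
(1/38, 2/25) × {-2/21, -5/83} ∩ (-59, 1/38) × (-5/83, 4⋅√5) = ∅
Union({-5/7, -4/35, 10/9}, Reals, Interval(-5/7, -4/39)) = Interval(-oo, oo)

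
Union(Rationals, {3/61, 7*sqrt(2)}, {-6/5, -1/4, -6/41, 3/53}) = Union({7*sqrt(2)}, Rationals)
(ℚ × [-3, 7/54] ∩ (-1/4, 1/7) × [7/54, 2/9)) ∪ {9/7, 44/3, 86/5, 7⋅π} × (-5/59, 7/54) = ((ℚ ∩ (-1/4, 1/7)) × {7/54}) ∪ ({9/7, 44/3, 86/5, 7⋅π} × (-5/59, 7/54))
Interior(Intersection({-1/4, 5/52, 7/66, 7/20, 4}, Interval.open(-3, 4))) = EmptySet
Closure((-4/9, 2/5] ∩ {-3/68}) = {-3/68}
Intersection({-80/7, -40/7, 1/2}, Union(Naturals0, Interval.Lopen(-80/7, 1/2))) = {-40/7, 1/2}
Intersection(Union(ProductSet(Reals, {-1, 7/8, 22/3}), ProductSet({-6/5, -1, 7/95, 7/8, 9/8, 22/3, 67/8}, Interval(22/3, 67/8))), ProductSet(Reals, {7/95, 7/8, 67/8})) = Union(ProductSet({-6/5, -1, 7/95, 7/8, 9/8, 22/3, 67/8}, {67/8}), ProductSet(Reals, {7/8}))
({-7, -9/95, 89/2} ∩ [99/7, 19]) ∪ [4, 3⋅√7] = [4, 3⋅√7]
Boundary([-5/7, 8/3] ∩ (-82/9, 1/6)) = {-5/7, 1/6}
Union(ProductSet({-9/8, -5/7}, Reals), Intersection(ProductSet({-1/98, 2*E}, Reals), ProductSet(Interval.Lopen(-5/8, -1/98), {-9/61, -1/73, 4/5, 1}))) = Union(ProductSet({-1/98}, {-9/61, -1/73, 4/5, 1}), ProductSet({-9/8, -5/7}, Reals))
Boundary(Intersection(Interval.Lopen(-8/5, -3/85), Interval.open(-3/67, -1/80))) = {-3/67, -3/85}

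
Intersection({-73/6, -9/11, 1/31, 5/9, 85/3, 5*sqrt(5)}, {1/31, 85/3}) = {1/31, 85/3}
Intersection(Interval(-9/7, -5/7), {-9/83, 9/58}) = EmptySet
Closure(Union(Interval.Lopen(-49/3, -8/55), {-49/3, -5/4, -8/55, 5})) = Union({5}, Interval(-49/3, -8/55))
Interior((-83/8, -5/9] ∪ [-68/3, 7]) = (-68/3, 7)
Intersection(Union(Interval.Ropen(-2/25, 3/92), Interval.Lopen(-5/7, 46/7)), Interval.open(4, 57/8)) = Interval.Lopen(4, 46/7)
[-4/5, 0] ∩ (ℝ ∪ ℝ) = [-4/5, 0]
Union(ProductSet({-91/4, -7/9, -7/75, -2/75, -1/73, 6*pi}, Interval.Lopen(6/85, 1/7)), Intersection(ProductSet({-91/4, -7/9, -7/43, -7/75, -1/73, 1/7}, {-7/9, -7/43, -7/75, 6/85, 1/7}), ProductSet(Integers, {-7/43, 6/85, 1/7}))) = ProductSet({-91/4, -7/9, -7/75, -2/75, -1/73, 6*pi}, Interval.Lopen(6/85, 1/7))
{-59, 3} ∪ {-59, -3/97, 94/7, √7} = {-59, -3/97, 3, 94/7, √7}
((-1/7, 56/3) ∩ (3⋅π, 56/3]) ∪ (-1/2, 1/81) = (-1/2, 1/81) ∪ (3⋅π, 56/3)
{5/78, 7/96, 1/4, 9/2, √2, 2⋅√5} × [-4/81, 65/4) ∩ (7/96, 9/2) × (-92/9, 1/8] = {1/4, √2, 2⋅√5} × [-4/81, 1/8]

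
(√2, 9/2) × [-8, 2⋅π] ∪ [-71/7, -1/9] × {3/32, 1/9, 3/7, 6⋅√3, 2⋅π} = ((√2, 9/2) × [-8, 2⋅π]) ∪ ([-71/7, -1/9] × {3/32, 1/9, 3/7, 6⋅√3, 2⋅π})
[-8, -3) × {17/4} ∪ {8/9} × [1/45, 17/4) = ({8/9} × [1/45, 17/4)) ∪ ([-8, -3) × {17/4})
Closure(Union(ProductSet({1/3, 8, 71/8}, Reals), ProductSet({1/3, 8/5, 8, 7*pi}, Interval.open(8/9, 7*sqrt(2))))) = Union(ProductSet({1/3, 8, 71/8}, Reals), ProductSet({1/3, 8/5, 8, 7*pi}, Interval(8/9, 7*sqrt(2))))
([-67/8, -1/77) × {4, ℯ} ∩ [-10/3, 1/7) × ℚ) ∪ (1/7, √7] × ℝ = ([-10/3, -1/77) × {4}) ∪ ((1/7, √7] × ℝ)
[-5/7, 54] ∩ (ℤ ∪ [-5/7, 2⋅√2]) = [-5/7, 2⋅√2] ∪ {0, 1, …, 54}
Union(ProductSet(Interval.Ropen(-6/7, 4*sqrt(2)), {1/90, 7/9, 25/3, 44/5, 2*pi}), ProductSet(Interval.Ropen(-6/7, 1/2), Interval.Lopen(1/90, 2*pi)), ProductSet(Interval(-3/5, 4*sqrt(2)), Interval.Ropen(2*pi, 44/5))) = Union(ProductSet(Interval.Ropen(-6/7, 1/2), Interval.Lopen(1/90, 2*pi)), ProductSet(Interval.Ropen(-6/7, 4*sqrt(2)), {1/90, 7/9, 25/3, 44/5, 2*pi}), ProductSet(Interval(-3/5, 4*sqrt(2)), Interval.Ropen(2*pi, 44/5)))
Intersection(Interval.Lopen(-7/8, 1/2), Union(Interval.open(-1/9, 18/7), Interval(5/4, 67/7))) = Interval.Lopen(-1/9, 1/2)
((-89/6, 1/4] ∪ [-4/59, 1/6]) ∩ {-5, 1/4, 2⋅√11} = {-5, 1/4}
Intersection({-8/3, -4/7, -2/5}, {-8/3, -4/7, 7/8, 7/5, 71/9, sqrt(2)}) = {-8/3, -4/7}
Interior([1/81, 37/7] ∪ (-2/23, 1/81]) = (-2/23, 37/7)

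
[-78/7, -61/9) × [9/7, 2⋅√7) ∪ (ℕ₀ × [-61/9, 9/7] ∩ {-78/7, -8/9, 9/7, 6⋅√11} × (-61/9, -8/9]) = [-78/7, -61/9) × [9/7, 2⋅√7)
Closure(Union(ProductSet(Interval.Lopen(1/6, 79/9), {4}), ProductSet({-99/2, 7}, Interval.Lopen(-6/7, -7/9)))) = Union(ProductSet({-99/2, 7}, Interval(-6/7, -7/9)), ProductSet(Interval(1/6, 79/9), {4}))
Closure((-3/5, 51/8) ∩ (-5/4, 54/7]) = [-3/5, 51/8]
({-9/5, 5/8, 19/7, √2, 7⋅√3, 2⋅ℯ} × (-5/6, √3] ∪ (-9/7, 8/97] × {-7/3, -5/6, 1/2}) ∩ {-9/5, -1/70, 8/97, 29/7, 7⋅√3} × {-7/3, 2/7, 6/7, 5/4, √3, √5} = ({-1/70, 8/97} × {-7/3}) ∪ ({-9/5, 7⋅√3} × {2/7, 6/7, 5/4, √3})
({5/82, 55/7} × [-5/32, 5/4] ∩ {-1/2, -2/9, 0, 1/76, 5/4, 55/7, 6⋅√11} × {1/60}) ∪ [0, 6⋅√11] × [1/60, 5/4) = [0, 6⋅√11] × [1/60, 5/4)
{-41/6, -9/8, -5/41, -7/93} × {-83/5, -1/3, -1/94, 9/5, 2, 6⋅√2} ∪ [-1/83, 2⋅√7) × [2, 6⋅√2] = ({-41/6, -9/8, -5/41, -7/93} × {-83/5, -1/3, -1/94, 9/5, 2, 6⋅√2}) ∪ ([-1/83, 2⋅√7) × [2, 6⋅√2])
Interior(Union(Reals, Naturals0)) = Reals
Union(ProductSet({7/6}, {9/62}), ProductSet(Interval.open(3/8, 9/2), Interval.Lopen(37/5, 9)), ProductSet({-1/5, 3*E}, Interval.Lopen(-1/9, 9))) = Union(ProductSet({7/6}, {9/62}), ProductSet({-1/5, 3*E}, Interval.Lopen(-1/9, 9)), ProductSet(Interval.open(3/8, 9/2), Interval.Lopen(37/5, 9)))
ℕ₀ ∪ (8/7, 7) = ℕ₀ ∪ (8/7, 7]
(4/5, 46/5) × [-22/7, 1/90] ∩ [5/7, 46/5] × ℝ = (4/5, 46/5) × [-22/7, 1/90]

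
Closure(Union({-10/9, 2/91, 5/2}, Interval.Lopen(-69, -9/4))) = Union({-10/9, 2/91, 5/2}, Interval(-69, -9/4))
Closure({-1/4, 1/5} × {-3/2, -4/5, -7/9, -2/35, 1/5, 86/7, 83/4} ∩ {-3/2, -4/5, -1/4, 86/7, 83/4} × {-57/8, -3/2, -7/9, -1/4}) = {-1/4} × {-3/2, -7/9}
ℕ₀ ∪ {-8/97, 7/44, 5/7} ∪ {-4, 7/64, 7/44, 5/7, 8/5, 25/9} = {-4, -8/97, 7/64, 7/44, 5/7, 8/5, 25/9} ∪ ℕ₀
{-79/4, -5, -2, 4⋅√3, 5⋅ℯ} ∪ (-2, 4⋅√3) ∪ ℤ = ℤ ∪ {-79/4, 5⋅ℯ} ∪ [-2, 4⋅√3]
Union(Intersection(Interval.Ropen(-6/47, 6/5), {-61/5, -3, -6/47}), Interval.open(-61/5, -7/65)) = Interval.open(-61/5, -7/65)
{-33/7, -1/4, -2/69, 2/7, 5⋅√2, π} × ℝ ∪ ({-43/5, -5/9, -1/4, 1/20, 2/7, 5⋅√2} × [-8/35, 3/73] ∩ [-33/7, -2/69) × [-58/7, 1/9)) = ({-5/9, -1/4} × [-8/35, 3/73]) ∪ ({-33/7, -1/4, -2/69, 2/7, 5⋅√2, π} × ℝ)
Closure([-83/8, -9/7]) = [-83/8, -9/7]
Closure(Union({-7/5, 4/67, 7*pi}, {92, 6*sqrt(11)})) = {-7/5, 4/67, 92, 6*sqrt(11), 7*pi}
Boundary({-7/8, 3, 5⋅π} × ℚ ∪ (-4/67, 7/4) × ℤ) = ([-4/67, 7/4] × ℤ) ∪ ({-7/8, 3, 5⋅π} × ℝ)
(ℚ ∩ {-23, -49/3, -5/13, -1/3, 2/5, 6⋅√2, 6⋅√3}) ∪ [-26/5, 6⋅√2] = {-23, -49/3} ∪ [-26/5, 6⋅√2]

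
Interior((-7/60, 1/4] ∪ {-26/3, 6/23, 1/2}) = (-7/60, 1/4)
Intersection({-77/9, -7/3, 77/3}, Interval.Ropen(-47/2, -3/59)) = {-77/9, -7/3}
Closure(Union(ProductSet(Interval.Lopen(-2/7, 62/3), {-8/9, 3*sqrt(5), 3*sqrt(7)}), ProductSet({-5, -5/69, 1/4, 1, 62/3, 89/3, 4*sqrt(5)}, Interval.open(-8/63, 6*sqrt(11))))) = Union(ProductSet({-5, -5/69, 1/4, 1, 62/3, 89/3, 4*sqrt(5)}, Interval(-8/63, 6*sqrt(11))), ProductSet(Interval(-2/7, 62/3), {-8/9, 3*sqrt(5), 3*sqrt(7)}))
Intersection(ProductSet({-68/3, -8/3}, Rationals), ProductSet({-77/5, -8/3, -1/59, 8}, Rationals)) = ProductSet({-8/3}, Rationals)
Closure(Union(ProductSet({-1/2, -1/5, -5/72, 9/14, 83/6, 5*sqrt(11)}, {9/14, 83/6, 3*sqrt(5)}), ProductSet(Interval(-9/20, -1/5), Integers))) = Union(ProductSet({-1/2, -1/5, -5/72, 9/14, 83/6, 5*sqrt(11)}, {9/14, 83/6, 3*sqrt(5)}), ProductSet(Interval(-9/20, -1/5), Integers))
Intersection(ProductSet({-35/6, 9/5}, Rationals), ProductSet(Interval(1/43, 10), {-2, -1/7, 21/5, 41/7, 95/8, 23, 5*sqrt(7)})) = ProductSet({9/5}, {-2, -1/7, 21/5, 41/7, 95/8, 23})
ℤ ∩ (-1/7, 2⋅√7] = {0, 1, …, 5}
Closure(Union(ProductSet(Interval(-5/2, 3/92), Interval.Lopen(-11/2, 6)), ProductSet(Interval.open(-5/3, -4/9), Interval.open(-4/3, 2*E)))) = ProductSet(Interval(-5/2, 3/92), Interval(-11/2, 6))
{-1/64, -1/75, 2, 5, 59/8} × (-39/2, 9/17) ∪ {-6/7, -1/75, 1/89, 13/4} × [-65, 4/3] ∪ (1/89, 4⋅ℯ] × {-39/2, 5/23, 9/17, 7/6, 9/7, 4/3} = ({-6/7, -1/75, 1/89, 13/4} × [-65, 4/3]) ∪ ({-1/64, -1/75, 2, 5, 59/8} × (-39/2, 9/17)) ∪ ((1/89, 4⋅ℯ] × {-39/2, 5/23, 9/17, 7/6, 9/7, 4/3})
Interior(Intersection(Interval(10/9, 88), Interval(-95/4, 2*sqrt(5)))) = Interval.open(10/9, 2*sqrt(5))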